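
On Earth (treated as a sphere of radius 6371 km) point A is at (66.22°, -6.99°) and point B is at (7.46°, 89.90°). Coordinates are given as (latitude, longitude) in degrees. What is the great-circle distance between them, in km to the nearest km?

Let φ₁ = 1.1558 rad, φ₂ = 0.1302 rad, and Δλ = 1.6910 rad.
cos c = sin φ₁ sin φ₂ + cos φ₁ cos φ₂ cos Δλ = (0.9151)(0.1298) + (0.4032)(0.9915)(-0.1200) = 0.07085,
so c = arccos(0.07085) = 1.49989 rad.
Distance = R·c = 6371 × 1.4999 ≈ 9556 km.

9556 km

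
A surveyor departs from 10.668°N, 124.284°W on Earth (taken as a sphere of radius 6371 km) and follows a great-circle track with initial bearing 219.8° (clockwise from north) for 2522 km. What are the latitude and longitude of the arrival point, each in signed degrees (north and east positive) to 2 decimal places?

-6.91°, -138.68°

Angular distance δ = d/R = 2522/6371 = 0.39586 rad; initial bearing θ = 3.8362 rad.
sin φ₂ = sin φ₁ cos δ + cos φ₁ sin δ cos θ = (0.1851)(0.9227) + (0.9827)(0.3856)(-0.7683) = -0.1203, so φ₂ = -6.91°.
Δλ = atan2(sin θ sin δ cos φ₁, cos δ − sin φ₁ sin φ₂) = atan2(-0.2426, 0.9449) = -14.397°.
λ₂ = -124.284° − 14.397° = -138.68°.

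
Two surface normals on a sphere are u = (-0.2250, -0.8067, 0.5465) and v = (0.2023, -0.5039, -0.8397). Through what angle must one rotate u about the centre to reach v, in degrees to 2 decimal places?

u·v = -0.0979; |u| = 1.0000, |v| = 1.0000.
cos θ = (u·v)/(|u||v|) = -0.0979, so θ = 95.62°.

95.62°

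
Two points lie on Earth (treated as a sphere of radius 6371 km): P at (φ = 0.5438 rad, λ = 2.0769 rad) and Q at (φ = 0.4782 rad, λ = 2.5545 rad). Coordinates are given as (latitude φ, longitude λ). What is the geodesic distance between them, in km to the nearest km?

With latitudes φ₁ = 31.157°, φ₂ = 27.399° and longitude difference Δλ = 27.364°:
Haversine: a = sin²(Δφ/2) + cos φ₁ cos φ₂ sin²(Δλ/2) = 0.0011 + (0.8557)(0.8878)(0.0559) = 0.04358.
Central angle c = 2·arcsin(√a) = 0.42063 rad.
Distance = R·c = 6371 × 0.4206 ≈ 2680 km.

2680 km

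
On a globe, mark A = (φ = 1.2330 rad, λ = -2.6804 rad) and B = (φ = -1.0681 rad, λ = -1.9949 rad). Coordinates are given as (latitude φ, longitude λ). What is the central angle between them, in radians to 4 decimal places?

Let φ₁ = 1.2330 rad, φ₂ = -1.0681 rad, and Δλ = 0.6855 rad.
cos c = sin φ₁ sin φ₂ + cos φ₁ cos φ₂ cos Δλ = (0.9435)(-0.8763) + (0.3314)(0.4818)(0.7741) = -0.70316,
so c = arccos(-0.70316) = 2.35064 rad.
So the angular separation is 2.3506 rad.

2.3506 rad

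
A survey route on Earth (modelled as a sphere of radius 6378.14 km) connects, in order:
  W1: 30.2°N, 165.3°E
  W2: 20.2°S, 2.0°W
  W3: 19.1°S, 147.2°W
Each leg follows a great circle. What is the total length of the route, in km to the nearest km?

32590 km

Leg W1→W2: central angle 2.8761 rad, distance 18344.2 km.
Leg W2→W3: central angle 2.2335 rad, distance 14245.4 km.
Total: 18344.2 + 14245.4 ≈ 32590 km.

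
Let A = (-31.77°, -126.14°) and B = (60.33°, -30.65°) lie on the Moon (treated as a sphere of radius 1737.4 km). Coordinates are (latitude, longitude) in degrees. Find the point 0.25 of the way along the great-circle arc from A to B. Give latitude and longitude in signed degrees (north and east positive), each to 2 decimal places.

-6.13°, -109.56°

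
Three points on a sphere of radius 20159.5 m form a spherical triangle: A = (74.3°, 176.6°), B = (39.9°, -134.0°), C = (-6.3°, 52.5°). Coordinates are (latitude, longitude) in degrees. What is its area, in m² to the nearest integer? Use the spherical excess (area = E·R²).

51590879 m²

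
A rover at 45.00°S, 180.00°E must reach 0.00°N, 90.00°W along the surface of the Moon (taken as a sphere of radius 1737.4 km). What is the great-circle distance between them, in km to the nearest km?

2729 km

Let φ₁ = -0.7854 rad, φ₂ = 0.0000 rad, and Δλ = 1.5708 rad.
cos c = sin φ₁ sin φ₂ + cos φ₁ cos φ₂ cos Δλ = (-0.7071)(0.0000) + (0.7071)(1.0000)(0.0000) = -0.00000,
so c = arccos(-0.00000) = 1.57080 rad.
Distance = R·c = 1737.4 × 1.5708 ≈ 2729 km.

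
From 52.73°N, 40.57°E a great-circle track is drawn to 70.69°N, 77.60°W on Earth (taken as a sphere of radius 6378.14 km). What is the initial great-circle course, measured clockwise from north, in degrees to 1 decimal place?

Δλ = -118.170° = -2.0625 rad.
y = sin Δλ · cos φ₂ = (-0.8816)(0.3307) = -0.2915
x = cos φ₁ sin φ₂ − sin φ₁ cos φ₂ cos Δλ = (0.6056)(0.9437) − (0.7958)(0.3307)(-0.4721) = 0.6957
θ = atan2(y, x) = -22.73°; adding 360° gives 337.3°.

337.3°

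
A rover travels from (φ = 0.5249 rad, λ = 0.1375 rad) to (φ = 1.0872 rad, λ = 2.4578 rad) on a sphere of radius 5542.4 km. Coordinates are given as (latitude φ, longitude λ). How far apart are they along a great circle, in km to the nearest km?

7762 km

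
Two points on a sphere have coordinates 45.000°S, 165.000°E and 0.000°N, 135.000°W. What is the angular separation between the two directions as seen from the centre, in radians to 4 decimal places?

With latitudes φ₁ = -45.000°, φ₂ = 0.000° and longitude difference Δλ = 60.000°:
cos c = sin φ₁ sin φ₂ + cos φ₁ cos φ₂ cos Δλ = (-0.7071)(0.0000) + (0.7071)(1.0000)(0.5000) = 0.35355,
so c = arccos(0.35355) = 1.20943 rad.
So the angular separation is 1.2094 rad.

1.2094 rad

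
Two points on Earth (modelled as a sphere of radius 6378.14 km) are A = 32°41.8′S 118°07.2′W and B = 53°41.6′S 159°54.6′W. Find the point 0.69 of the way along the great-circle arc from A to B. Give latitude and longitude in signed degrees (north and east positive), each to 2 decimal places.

-48.95°, -143.56°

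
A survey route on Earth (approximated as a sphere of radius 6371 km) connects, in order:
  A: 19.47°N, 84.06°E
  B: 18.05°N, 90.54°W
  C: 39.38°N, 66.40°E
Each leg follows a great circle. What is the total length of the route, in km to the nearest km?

Leg A→B: central angle 2.4802 rad, distance 15801.6 km.
Leg B→C: central angle 2.0710 rad, distance 13194.4 km.
Total: 15801.6 + 13194.4 ≈ 28996 km.

28996 km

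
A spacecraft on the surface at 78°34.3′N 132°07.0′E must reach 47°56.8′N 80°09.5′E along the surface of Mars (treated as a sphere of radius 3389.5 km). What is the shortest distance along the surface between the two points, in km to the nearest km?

2126 km

In radians: φ₁ = 1.3713, φ₂ = 0.8368, Δλ = -51.958° = -0.9068 rad.
Haversine: a = sin²(Δφ/2) + cos φ₁ cos φ₂ sin²(Δλ/2) = 0.0697 + (0.1981)(0.6698)(0.1919) = 0.09521.
Central angle c = 2·arcsin(√a) = 0.62735 rad.
Distance = R·c = 3389.5 × 0.6273 ≈ 2126 km.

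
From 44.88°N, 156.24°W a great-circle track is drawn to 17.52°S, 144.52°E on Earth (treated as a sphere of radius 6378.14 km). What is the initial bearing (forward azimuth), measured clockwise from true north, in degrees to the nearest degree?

With φ₁ = 0.7833, φ₂ = -0.3058, Δλ = -1.0339 rad, the forward-azimuth formula gives
θ = atan2( sin Δλ cos φ₂ , cos φ₁ sin φ₂ − sin φ₁ cos φ₂ cos Δλ ) = atan2(-0.8195, -0.5575) = -124.23°.
Adding 360° brings this into [0°, 360°): 236°.

236°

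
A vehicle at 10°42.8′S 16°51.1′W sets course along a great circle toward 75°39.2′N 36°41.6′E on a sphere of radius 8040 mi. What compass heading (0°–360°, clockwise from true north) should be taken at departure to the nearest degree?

With φ₁ = -0.1870, φ₂ = 1.3204, Δλ = 0.9345 rad, the forward-azimuth formula gives
θ = atan2( sin Δλ cos φ₂ , cos φ₁ sin φ₂ − sin φ₁ cos φ₂ cos Δλ ) = atan2(0.1993, 0.9793) = 11.50°.
So the initial bearing is 12°.

12°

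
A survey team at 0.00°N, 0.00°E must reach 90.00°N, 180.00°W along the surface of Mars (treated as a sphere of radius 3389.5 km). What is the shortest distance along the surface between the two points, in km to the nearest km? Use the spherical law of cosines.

5324 km

In radians: φ₁ = 0.0000, φ₂ = 1.5708, Δλ = -180.000° = -3.1416 rad.
cos c = sin φ₁ sin φ₂ + cos φ₁ cos φ₂ cos Δλ = (0.0000)(1.0000) + (1.0000)(0.0000)(-1.0000) = 0.00000,
so c = arccos(0.00000) = 1.57080 rad.
Distance = R·c = 3389.5 × 1.5708 ≈ 5324 km.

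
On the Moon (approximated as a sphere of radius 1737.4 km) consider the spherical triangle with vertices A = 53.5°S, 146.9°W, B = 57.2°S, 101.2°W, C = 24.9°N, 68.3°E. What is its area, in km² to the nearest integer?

4185696 km²

Side lengths (central angles): a = 2.5626, b = 2.4644, c = 0.4493 rad; semiperimeter s = 2.7382.
By l'Huilier's theorem, tan(E/4) = √[tan(s/2) tan((s−a)/2) tan((s−b)/2) tan((s−c)/2)], giving spherical excess E = 1.3867 rad.
Area = E·R² = 1.3867 × (1737.4)² ≈ 4185696 km².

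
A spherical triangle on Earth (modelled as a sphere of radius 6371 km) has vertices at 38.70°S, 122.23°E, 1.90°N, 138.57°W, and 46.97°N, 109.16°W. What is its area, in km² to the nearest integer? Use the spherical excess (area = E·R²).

Side lengths (central angles): a = 0.9042, b = 2.4806, c = 1.7168 rad; semiperimeter s = 2.5507.
By l'Huilier's theorem, tan(E/4) = √[tan(s/2) tan((s−a)/2) tan((s−b)/2) tan((s−c)/2)], giving spherical excess E = 0.9223 rad.
Area = E·R² = 0.9223 × (6371)² ≈ 37436844 km².

37436844 km²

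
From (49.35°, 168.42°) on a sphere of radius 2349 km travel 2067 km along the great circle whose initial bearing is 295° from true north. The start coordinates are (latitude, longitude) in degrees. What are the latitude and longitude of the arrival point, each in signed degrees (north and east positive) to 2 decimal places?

44.08°, 91.94°

Angular distance δ = d/R = 2067/2349 = 0.87995 rad; initial bearing θ = 5.1487 rad.
sin φ₂ = sin φ₁ cos δ + cos φ₁ sin δ cos θ = (0.7587)(0.6372) + (0.6514)(0.7707)(0.4226) = 0.6956, so φ₂ = 44.08°.
Δλ = atan2(sin θ sin δ cos φ₁, cos δ − sin φ₁ sin φ₂) = atan2(-0.4550, 0.1094) = -76.479°.
λ₂ = 168.420° − 76.479° = 91.94°.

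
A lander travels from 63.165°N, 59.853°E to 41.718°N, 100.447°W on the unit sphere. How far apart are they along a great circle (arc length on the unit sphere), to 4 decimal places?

1.2906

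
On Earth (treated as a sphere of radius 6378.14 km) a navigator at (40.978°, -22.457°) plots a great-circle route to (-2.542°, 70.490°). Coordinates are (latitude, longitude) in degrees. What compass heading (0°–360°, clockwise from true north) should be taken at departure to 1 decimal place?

With φ₁ = 0.7152, φ₂ = -0.0444, Δλ = 1.6222 rad, the forward-azimuth formula gives
θ = atan2( sin Δλ cos φ₂ , cos φ₁ sin φ₂ − sin φ₁ cos φ₂ cos Δλ ) = atan2(0.9977, 0.0002) = 89.99°.
So the initial bearing is 90.0°.

90.0°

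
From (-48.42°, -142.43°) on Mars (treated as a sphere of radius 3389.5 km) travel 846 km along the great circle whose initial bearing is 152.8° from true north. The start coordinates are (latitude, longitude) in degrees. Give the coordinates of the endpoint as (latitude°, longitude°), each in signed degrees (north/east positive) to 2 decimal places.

Angular distance δ = d/R = 846/3389.5 = 0.24959 rad; initial bearing θ = 2.6669 rad.
sin φ₂ = sin φ₁ cos δ + cos φ₁ sin δ cos θ = (-0.7480)(0.9690) + (0.6637)(0.2470)(-0.8894) = -0.8707, so φ₂ = -60.53°.
Δλ = atan2(sin θ sin δ cos φ₁, cos δ − sin φ₁ sin φ₂) = atan2(0.0749, 0.3177) = 13.270°.
λ₂ = -142.430° + 13.270° = -129.16°.

-60.53°, -129.16°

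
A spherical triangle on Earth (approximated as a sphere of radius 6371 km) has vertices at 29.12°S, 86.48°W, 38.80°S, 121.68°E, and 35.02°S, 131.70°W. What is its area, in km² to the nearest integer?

20583516 km²

Side lengths (central angles): a = 1.3928, b = 0.6710, c = 1.8706 rad; semiperimeter s = 1.9672.
By l'Huilier's theorem, tan(E/4) = √[tan(s/2) tan((s−a)/2) tan((s−b)/2) tan((s−c)/2)], giving spherical excess E = 0.5071 rad.
Area = E·R² = 0.5071 × (6371)² ≈ 20583516 km².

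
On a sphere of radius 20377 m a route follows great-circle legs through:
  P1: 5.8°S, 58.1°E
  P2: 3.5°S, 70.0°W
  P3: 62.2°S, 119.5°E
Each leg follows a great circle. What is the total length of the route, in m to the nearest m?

85796 m

Leg P1→P2: central angle 2.2225 rad, distance 45288.4 m.
Leg P2→P3: central angle 1.9879 rad, distance 40507.8 m.
Total: 45288.4 + 40507.8 ≈ 85796 m.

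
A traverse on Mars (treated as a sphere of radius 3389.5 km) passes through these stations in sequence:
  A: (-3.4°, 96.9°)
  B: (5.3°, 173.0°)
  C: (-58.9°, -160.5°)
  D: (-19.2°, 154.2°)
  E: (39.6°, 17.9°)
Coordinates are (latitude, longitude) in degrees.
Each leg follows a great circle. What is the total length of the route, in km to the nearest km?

Leg A→B: central angle 1.3353 rad, distance 4526.1 km.
Leg B→C: central angle 1.1797 rad, distance 3998.6 km.
Leg C→D: central angle 0.8960 rad, distance 3037.1 km.
Leg D→E: central angle 2.3975 rad, distance 8126.3 km.
Total: 4526.1 + 3998.6 + 3037.1 + 8126.3 ≈ 19688 km.

19688 km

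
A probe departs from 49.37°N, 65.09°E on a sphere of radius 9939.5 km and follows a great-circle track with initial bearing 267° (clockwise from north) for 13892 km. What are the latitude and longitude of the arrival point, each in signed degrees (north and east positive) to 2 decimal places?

5.58°, -16.17°

Angular distance δ = d/R = 13892/9939.5 = 1.39766 rad; initial bearing θ = 4.6600 rad.
sin φ₂ = sin φ₁ cos δ + cos φ₁ sin δ cos θ = (0.7589)(0.1723) + (0.6512)(0.9850)(-0.0523) = 0.0972, so φ₂ = 5.58°.
Δλ = atan2(sin θ sin δ cos φ₁, cos δ − sin φ₁ sin φ₂) = atan2(-0.6406, 0.0985) = -81.256°.
λ₂ = 65.090° − 81.256° = -16.17°.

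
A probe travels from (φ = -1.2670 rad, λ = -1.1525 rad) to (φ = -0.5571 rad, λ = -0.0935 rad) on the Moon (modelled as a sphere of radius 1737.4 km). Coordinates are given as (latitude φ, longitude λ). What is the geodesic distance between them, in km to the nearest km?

1548 km

Let φ₁ = -1.2670 rad, φ₂ = -0.5571 rad, and Δλ = 1.0590 rad.
cos c = sin φ₁ sin φ₂ + cos φ₁ cos φ₂ cos Δλ = (-0.9542)(-0.5287) + (0.2991)(0.8488)(0.4897) = 0.62887,
so c = arccos(0.62887) = 0.89070 rad.
Distance = R·c = 1737.4 × 0.8907 ≈ 1548 km.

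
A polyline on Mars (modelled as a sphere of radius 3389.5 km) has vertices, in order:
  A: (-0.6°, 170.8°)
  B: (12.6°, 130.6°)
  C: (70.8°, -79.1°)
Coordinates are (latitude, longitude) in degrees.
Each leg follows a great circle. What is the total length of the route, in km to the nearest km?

Leg A→B: central angle 0.7331 rad, distance 2485.0 km.
Leg B→C: central angle 1.6436 rad, distance 5571.1 km.
Total: 2485.0 + 5571.1 ≈ 8056 km.

8056 km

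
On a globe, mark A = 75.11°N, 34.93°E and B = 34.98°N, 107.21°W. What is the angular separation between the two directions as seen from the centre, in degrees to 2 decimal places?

67.18°

Let φ₁ = 1.3109 rad, φ₂ = 0.6105 rad, and Δλ = -2.4808 rad.
Haversine: a = sin²(Δφ/2) + cos φ₁ cos φ₂ sin²(Δλ/2) = 0.1177 + (0.2570)(0.8194)(0.8948) = 0.30609.
Central angle c = 2·arcsin(√a) = 1.17254 rad.
So the angular separation is 67.18°.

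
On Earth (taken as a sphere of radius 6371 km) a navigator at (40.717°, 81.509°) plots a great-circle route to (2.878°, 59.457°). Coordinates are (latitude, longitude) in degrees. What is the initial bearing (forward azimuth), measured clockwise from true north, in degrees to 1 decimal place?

213.5°

With φ₁ = 0.7106, φ₂ = 0.0502, Δλ = -0.3849 rad, the forward-azimuth formula gives
θ = atan2( sin Δλ cos φ₂ , cos φ₁ sin φ₂ − sin φ₁ cos φ₂ cos Δλ ) = atan2(-0.3750, -0.5658) = -146.47°.
Adding 360° brings this into [0°, 360°): 213.5°.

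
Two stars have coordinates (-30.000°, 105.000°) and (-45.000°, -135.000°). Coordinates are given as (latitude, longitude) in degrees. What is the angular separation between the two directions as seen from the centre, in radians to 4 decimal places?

1.5234 rad

Let φ₁ = -0.5236 rad, φ₂ = -0.7854 rad, and Δλ = 2.0944 rad.
Haversine: a = sin²(Δφ/2) + cos φ₁ cos φ₂ sin²(Δλ/2) = 0.0170 + (0.8660)(0.7071)(0.7500) = 0.47632.
Central angle c = 2·arcsin(√a) = 1.52341 rad.
So the angular separation is 1.5234 rad.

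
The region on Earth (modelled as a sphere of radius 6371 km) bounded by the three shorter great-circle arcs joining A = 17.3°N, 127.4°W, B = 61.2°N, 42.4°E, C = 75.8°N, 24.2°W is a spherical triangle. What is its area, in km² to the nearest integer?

Side lengths (central angles): a = 0.4591, b = 1.3338, c = 1.7641 rad; semiperimeter s = 1.7785.
By l'Huilier's theorem, tan(E/4) = √[tan(s/2) tan((s−a)/2) tan((s−b)/2) tan((s−c)/2)], giving spherical excess E = 0.1576 rad.
Area = E·R² = 0.1576 × (6371)² ≈ 6396209 km².

6396209 km²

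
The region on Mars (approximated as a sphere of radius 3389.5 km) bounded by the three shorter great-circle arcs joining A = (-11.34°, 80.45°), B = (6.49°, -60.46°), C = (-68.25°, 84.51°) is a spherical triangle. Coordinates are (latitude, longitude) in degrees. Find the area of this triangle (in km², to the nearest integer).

22297062 km²

Side lengths (central angles): a = 1.9894, b = 0.9944, c = 2.4628 rad; semiperimeter s = 2.7233.
By l'Huilier's theorem, tan(E/4) = √[tan(s/2) tan((s−a)/2) tan((s−b)/2) tan((s−c)/2)], giving spherical excess E = 1.9408 rad.
Area = E·R² = 1.9408 × (3389.5)² ≈ 22297062 km².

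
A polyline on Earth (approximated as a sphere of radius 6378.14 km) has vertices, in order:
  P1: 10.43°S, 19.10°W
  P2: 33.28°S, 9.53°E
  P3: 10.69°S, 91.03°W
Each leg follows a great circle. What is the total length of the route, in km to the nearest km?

Leg P1→P2: central angle 0.6076 rad, distance 3875.6 km.
Leg P2→P3: central angle 1.6196 rad, distance 10329.9 km.
Total: 3875.6 + 10329.9 ≈ 14206 km.

14206 km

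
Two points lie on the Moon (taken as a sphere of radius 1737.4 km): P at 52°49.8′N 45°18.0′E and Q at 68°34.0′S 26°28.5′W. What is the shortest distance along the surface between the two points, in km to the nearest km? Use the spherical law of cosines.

With latitudes φ₁ = 52.830°, φ₂ = -68.567° and longitude difference Δλ = -71.775°:
cos c = sin φ₁ sin φ₂ + cos φ₁ cos φ₂ cos Δλ = (0.7968)(-0.9308) + (0.6042)(0.3654)(0.3127) = -0.67269,
so c = arccos(-0.67269) = 2.30864 rad.
Distance = R·c = 1737.4 × 2.3086 ≈ 4011 km.

4011 km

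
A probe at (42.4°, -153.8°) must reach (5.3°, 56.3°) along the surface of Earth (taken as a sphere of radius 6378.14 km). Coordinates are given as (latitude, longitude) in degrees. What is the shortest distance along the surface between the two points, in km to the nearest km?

With latitudes φ₁ = 42.400°, φ₂ = 5.300° and longitude difference Δλ = -149.900°:
cos c = sin φ₁ sin φ₂ + cos φ₁ cos φ₂ cos Δλ = (0.6743)(0.0924) + (0.7385)(0.9957)(-0.8652) = -0.57386,
so c = arccos(-0.57386) = 2.18201 rad.
Distance = R·c = 6378.14 × 2.1820 ≈ 13917 km.

13917 km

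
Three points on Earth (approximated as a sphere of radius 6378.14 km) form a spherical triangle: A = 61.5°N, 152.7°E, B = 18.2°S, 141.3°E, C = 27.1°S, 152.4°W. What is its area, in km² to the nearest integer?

Side lengths (central angles): a = 1.0676, b = 1.7275, c = 1.4001 rad; semiperimeter s = 2.0976.
By l'Huilier's theorem, tan(E/4) = √[tan(s/2) tan((s−a)/2) tan((s−b)/2) tan((s−c)/2)], giving spherical excess E = 1.0130 rad.
Area = E·R² = 1.0130 × (6378.14)² ≈ 41207664 km².

41207664 km²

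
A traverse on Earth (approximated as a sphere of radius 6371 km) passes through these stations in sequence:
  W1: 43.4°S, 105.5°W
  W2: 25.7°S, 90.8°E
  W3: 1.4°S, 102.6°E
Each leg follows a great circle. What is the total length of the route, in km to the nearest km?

15136 km

Leg W1→W2: central angle 1.9075 rad, distance 12153.0 km.
Leg W2→W3: central angle 0.4682 rad, distance 2983.1 km.
Total: 12153.0 + 2983.1 ≈ 15136 km.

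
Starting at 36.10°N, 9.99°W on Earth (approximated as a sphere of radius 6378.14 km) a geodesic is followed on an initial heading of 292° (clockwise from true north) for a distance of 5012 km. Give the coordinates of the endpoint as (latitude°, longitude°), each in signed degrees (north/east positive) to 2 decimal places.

Angular distance δ = d/R = 5012/6378.14 = 0.78581 rad; initial bearing θ = 5.0964 rad.
sin φ₂ = sin φ₁ cos δ + cos φ₁ sin δ cos θ = (0.5892)(0.7068) + (0.8080)(0.7074)(0.3746) = 0.6306, so φ₂ = 39.09°.
Δλ = atan2(sin θ sin δ cos φ₁, cos δ − sin φ₁ sin φ₂) = atan2(-0.5300, 0.3353) = -57.679°.
λ₂ = -9.990° − 57.679° = -67.67°.

39.09°, -67.67°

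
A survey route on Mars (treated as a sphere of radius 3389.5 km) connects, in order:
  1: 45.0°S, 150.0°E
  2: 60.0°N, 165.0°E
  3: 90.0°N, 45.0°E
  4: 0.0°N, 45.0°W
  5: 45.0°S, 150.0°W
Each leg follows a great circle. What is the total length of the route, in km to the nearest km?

19301 km

Leg 1→2: central angle 1.8451 rad, distance 6253.9 km.
Leg 2→3: central angle 0.5236 rad, distance 1774.7 km.
Leg 3→4: central angle 1.5708 rad, distance 5324.2 km.
Leg 4→5: central angle 1.7548 rad, distance 5948.1 km.
Total: 6253.9 + 1774.7 + 5324.2 + 5948.1 ≈ 19301 km.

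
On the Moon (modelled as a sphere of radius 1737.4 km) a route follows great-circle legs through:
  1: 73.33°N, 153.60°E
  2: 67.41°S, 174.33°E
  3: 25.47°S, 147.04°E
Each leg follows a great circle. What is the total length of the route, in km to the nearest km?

Leg 1→2: central angle 2.4677 rad, distance 4287.4 km.
Leg 2→3: central angle 0.7880 rad, distance 1369.1 km.
Total: 4287.4 + 1369.1 ≈ 5657 km.

5657 km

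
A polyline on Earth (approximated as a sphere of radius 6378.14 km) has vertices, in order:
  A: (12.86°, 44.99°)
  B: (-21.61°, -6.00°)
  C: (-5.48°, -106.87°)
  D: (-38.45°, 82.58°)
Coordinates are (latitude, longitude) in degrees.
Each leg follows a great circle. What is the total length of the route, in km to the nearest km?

32724 km

Leg A→B: central angle 1.0604 rad, distance 6763.1 km.
Leg B→C: central angle 1.7106 rad, distance 10910.5 km.
Leg C→D: central angle 2.3597 rad, distance 15050.7 km.
Total: 6763.1 + 10910.5 + 15050.7 ≈ 32724 km.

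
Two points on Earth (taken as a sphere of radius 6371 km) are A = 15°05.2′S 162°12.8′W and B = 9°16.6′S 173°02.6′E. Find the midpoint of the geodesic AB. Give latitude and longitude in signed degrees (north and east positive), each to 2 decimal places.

The central angle between A and B is δ = 0.4338 rad.
With f = 0.5, the slerp weights are sin((1−f)δ)/sin δ = 0.5120 and sin(fδ)/sin δ = 0.5120.
Weighted sum of the unit vectors: (0.5120)·(-0.9194,-0.2949,-0.2603) + (0.5120)·(-0.9797,0.1195,-0.1612) = (-0.9723, -0.0898, -0.2158).
Converting back: φ = atan2(z, √(x²+y²)) = -12.46°, λ = atan2(y, x) = -174.72°.

-12.46°, -174.72°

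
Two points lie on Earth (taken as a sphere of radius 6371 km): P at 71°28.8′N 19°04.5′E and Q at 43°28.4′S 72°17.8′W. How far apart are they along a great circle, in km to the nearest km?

With latitudes φ₁ = 71.480°, φ₂ = -43.473° and longitude difference Δλ = -91.372°:
Haversine: a = sin²(Δφ/2) + cos φ₁ cos φ₂ sin²(Δλ/2) = 0.7109 + (0.3176)(0.7257)(0.5120) = 0.82895.
Central angle c = 2·arcsin(√a) = 2.28883 rad.
Distance = R·c = 6371 × 2.2888 ≈ 14582 km.

14582 km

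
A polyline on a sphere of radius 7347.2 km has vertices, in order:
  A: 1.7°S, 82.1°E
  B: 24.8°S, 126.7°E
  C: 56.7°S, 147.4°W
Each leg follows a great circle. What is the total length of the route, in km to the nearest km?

14887 km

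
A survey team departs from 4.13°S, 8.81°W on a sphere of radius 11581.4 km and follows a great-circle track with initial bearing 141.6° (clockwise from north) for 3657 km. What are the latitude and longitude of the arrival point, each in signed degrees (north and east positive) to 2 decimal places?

-18.13°, 2.90°

Angular distance δ = d/R = 3657/11581.4 = 0.31576 rad; initial bearing θ = 2.4714 rad.
sin φ₂ = sin φ₁ cos δ + cos φ₁ sin δ cos θ = (-0.0720)(0.9506) + (0.9974)(0.3105)(-0.7837) = -0.3112, so φ₂ = -18.13°.
Δλ = atan2(sin θ sin δ cos φ₁, cos δ − sin φ₁ sin φ₂) = atan2(0.1924, 0.9281) = 11.711°.
λ₂ = -8.810° + 11.711° = 2.90°.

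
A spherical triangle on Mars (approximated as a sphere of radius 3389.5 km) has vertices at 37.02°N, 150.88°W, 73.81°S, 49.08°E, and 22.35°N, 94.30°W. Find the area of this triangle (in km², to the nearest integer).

23898871 km²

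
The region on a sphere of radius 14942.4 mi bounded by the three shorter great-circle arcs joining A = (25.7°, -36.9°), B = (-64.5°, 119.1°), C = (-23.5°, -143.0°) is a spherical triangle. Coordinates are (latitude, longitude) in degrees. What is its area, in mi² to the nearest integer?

588411848 mi²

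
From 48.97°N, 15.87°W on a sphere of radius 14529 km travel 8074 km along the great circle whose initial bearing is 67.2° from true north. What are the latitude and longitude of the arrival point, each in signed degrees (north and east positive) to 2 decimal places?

50.81°, 34.45°

Angular distance δ = d/R = 8074/14529 = 0.55572 rad; initial bearing θ = 1.1729 rad.
sin φ₂ = sin φ₁ cos δ + cos φ₁ sin δ cos θ = (0.7544)(0.8495) + (0.6565)(0.5276)(0.3875) = 0.7751, so φ₂ = 50.81°.
Δλ = atan2(sin θ sin δ cos φ₁, cos δ − sin φ₁ sin φ₂) = atan2(0.3193, 0.2648) = 50.321°.
λ₂ = -15.870° + 50.321° = 34.45°.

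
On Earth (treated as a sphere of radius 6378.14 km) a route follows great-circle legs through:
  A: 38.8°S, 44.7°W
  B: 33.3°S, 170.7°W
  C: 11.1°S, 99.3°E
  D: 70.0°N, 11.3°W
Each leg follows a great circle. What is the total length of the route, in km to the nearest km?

31565 km

Leg A→B: central angle 1.6097 rad, distance 10266.6 km.
Leg B→C: central angle 1.4649 rad, distance 9343.3 km.
Leg C→D: central angle 1.8744 rad, distance 11955.4 km.
Total: 10266.6 + 9343.3 + 11955.4 ≈ 31565 km.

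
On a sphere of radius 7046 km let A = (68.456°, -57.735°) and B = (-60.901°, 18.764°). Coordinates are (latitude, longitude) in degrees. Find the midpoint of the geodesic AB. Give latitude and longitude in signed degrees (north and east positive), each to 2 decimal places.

The central angle between A and B is δ = 2.4513 rad.
With f = 0.5, the slerp weights are sin((1−f)δ)/sin δ = 1.4778 and sin(fδ)/sin δ = 1.4778.
Weighted sum of the unit vectors: (1.4778)·(0.1960,-0.3105,0.9301) + (1.4778)·(0.4605,0.1564,-0.8738) = (0.9702, -0.2277, 0.0833).
Converting back: φ = atan2(z, √(x²+y²)) = 4.78°, λ = atan2(y, x) = -13.21°.

4.78°, -13.21°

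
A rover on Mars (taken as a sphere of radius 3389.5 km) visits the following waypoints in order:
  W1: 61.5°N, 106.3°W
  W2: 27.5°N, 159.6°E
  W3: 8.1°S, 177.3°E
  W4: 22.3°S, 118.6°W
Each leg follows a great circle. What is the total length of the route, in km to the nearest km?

Leg W1→W2: central angle 1.1858 rad, distance 4019.4 km.
Leg W2→W3: central angle 0.6896 rad, distance 2337.2 km.
Leg W3→W4: central angle 1.1000 rad, distance 3728.6 km.
Total: 4019.4 + 2337.2 + 3728.6 ≈ 10085 km.

10085 km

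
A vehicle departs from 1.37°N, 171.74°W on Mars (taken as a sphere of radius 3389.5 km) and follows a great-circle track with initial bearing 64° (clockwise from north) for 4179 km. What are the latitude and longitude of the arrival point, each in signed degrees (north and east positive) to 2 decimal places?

24.92°, -102.50°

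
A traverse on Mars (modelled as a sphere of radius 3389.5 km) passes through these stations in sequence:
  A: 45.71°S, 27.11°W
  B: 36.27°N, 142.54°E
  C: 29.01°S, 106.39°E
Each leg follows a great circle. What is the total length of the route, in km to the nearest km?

Leg A→B: central angle 2.9281 rad, distance 9924.8 km.
Leg B→C: central angle 1.2845 rad, distance 4353.7 km.
Total: 9924.8 + 4353.7 ≈ 14278 km.

14278 km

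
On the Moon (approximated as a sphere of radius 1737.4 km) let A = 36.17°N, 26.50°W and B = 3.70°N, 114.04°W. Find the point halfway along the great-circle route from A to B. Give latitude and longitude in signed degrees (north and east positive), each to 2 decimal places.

Central angle δ = 1.4981 rad. Interpolating on the sphere with fraction f = 0.5:
P = [sin((1−f)δ)·A + sin(fδ)·B] / sin δ = 0.6827·A + 0.6827·B in Cartesian coordinates,
giving P = (0.2157, -0.8681, 0.4470), i.e. latitude 26.55°, longitude -76.05°.

26.55°, -76.05°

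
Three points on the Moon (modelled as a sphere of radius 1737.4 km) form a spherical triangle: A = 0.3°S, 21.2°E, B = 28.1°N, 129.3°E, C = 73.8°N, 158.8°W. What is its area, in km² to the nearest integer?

4183471 km²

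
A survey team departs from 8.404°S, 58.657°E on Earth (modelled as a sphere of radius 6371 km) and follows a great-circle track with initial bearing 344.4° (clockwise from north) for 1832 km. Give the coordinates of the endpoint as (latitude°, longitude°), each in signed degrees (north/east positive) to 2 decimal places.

Angular distance δ = d/R = 1832/6371 = 0.28755 rad; initial bearing θ = 6.0109 rad.
sin φ₂ = sin φ₁ cos δ + cos φ₁ sin δ cos θ = (-0.1462)(0.9589) + (0.9893)(0.2836)(0.9632) = 0.1301, so φ₂ = 7.47°.
Δλ = atan2(sin θ sin δ cos φ₁, cos δ − sin φ₁ sin φ₂) = atan2(-0.0754, 0.9780) = -4.412°.
λ₂ = 58.657° − 4.412° = 54.25°.

7.47°, 54.25°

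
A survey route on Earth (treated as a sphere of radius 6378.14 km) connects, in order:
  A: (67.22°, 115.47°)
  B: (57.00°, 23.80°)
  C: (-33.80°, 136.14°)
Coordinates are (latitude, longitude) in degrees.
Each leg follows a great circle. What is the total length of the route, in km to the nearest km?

Leg A→B: central angle 0.6965 rad, distance 4442.2 km.
Leg B→C: central angle 2.2634 rad, distance 14436.6 km.
Total: 4442.2 + 14436.6 ≈ 18879 km.

18879 km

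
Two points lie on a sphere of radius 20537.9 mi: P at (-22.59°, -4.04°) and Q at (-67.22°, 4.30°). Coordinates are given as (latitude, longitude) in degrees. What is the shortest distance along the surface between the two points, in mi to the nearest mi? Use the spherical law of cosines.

In radians: φ₁ = -0.3943, φ₂ = -1.1732, Δλ = 8.340° = 0.1456 rad.
cos c = sin φ₁ sin φ₂ + cos φ₁ cos φ₂ cos Δλ = (-0.3841)(-0.9220) + (0.9233)(0.3872)(0.9894) = 0.70788,
so c = arccos(0.70788) = 0.78431 rad.
Distance = R·c = 20537.9 × 0.7843 ≈ 16108 mi.

16108 mi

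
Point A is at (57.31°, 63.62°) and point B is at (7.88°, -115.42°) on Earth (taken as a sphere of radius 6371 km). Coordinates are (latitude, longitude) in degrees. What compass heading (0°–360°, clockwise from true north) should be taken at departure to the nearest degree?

359°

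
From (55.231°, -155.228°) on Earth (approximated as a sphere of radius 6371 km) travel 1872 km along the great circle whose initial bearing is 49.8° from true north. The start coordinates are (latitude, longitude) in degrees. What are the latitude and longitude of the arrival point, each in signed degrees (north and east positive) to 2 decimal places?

Angular distance δ = d/R = 1872/6371 = 0.29383 rad; initial bearing θ = 0.8692 rad.
sin φ₂ = sin φ₁ cos δ + cos φ₁ sin δ cos θ = (0.8215)(0.9571) + (0.5703)(0.2896)(0.6455) = 0.8929, so φ₂ = 63.23°.
Δλ = atan2(sin θ sin δ cos φ₁, cos δ − sin φ₁ sin φ₂) = atan2(0.1262, 0.2237) = 29.420°.
λ₂ = -155.228° + 29.420° = -125.81°.

63.23°, -125.81°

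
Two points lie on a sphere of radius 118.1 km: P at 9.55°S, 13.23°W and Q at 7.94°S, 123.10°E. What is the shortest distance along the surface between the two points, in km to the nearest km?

Let φ₁ = -0.1667 rad, φ₂ = -0.1386 rad, and Δλ = 2.3794 rad.
cos c = sin φ₁ sin φ₂ + cos φ₁ cos φ₂ cos Δλ = (-0.1659)(-0.1381) + (0.9861)(0.9904)(-0.7233) = -0.68355,
so c = arccos(-0.68355) = 2.32341 rad.
Distance = R·c = 118.1 × 2.3234 ≈ 274 km.

274 km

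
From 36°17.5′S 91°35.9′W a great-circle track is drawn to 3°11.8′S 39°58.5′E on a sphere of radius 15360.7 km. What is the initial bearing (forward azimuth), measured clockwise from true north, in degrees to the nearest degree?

120°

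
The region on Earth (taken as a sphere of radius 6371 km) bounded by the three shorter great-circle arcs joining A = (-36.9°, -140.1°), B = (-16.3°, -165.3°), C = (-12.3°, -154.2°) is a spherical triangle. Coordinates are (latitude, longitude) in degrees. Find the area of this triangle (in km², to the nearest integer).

2007016 km²

Side lengths (central angles): a = 0.2002, b = 0.4828, c = 0.5296 rad; semiperimeter s = 0.6063.
By l'Huilier's theorem, tan(E/4) = √[tan(s/2) tan((s−a)/2) tan((s−b)/2) tan((s−c)/2)], giving spherical excess E = 0.0494 rad.
Area = E·R² = 0.0494 × (6371)² ≈ 2007016 km².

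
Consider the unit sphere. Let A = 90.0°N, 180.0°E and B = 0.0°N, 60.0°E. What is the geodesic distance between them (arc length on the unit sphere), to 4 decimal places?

1.5708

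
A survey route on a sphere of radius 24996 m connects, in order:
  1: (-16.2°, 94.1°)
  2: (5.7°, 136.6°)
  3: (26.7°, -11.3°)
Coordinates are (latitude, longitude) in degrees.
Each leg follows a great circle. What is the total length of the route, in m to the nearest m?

79624 m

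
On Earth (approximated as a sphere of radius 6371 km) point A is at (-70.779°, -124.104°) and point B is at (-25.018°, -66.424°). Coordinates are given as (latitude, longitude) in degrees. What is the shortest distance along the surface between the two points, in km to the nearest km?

6230 km

Let φ₁ = -1.2353 rad, φ₂ = -0.4366 rad, and Δλ = 1.0067 rad.
cos c = sin φ₁ sin φ₂ + cos φ₁ cos φ₂ cos Δλ = (-0.9443)(-0.4229) + (0.3292)(0.9062)(0.5346) = 0.55883,
so c = arccos(0.55883) = 0.97783 rad.
Distance = R·c = 6371 × 0.9778 ≈ 6230 km.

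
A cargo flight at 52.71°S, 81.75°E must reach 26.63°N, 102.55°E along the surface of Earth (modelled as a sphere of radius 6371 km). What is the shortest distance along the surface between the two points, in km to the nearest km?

9050 km

With latitudes φ₁ = -52.710°, φ₂ = 26.630° and longitude difference Δλ = 20.800°:
cos c = sin φ₁ sin φ₂ + cos φ₁ cos φ₂ cos Δλ = (-0.7956)(0.4482) + (0.6058)(0.8939)(0.9348) = 0.14968,
so c = arccos(0.14968) = 1.42055 rad.
Distance = R·c = 6371 × 1.4205 ≈ 9050 km.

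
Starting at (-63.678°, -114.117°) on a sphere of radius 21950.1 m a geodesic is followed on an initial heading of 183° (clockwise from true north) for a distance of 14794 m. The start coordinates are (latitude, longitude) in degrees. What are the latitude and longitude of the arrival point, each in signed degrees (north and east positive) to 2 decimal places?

-77.60°, 74.63°

Angular distance δ = d/R = 14794/21950.1 = 0.67398 rad; initial bearing θ = 3.1940 rad.
sin φ₂ = sin φ₁ cos δ + cos φ₁ sin δ cos θ = (-0.8963)(0.7813) + (0.4434)(0.6241)(-0.9986) = -0.9767, so φ₂ = -77.60°.
Δλ = atan2(sin θ sin δ cos φ₁, cos δ − sin φ₁ sin φ₂) = atan2(-0.0145, -0.0941) = -171.248°.
λ₂ = -114.117° − 171.248° = -285.37° → 74.63° after wrapping to (−180°, 180°].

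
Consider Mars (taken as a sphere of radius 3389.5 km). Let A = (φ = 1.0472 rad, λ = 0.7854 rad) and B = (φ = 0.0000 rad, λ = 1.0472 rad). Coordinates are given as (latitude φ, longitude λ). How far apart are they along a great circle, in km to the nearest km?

3616 km

With latitudes φ₁ = 60.000°, φ₂ = 0.000° and longitude difference Δλ = 15.000°:
cos c = sin φ₁ sin φ₂ + cos φ₁ cos φ₂ cos Δλ = (0.8660)(0.0000) + (0.5000)(1.0000)(0.9659) = 0.48296,
so c = arccos(0.48296) = 1.06676 rad.
Distance = R·c = 3389.5 × 1.0668 ≈ 3616 km.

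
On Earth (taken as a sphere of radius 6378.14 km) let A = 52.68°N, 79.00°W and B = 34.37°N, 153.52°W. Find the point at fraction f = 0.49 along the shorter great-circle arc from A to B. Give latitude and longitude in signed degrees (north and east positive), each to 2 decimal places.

Central angle δ = 0.9490 rad. Interpolating on the sphere with fraction f = 0.49:
P = [sin((1−f)δ)·A + sin(fδ)·B] / sin δ = 0.5725·A + 0.5517·B in Cartesian coordinates,
giving P = (-0.3414, -0.5437, 0.7667), i.e. latitude 50.06°, longitude -122.12°.

50.06°, -122.12°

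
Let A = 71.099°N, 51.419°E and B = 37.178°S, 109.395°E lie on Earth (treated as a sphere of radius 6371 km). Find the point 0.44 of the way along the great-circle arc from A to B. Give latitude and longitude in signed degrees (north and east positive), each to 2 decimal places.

The central angle between A and B is δ = 2.0207 rad.
With f = 0.44, the slerp weights are sin((1−f)δ)/sin δ = 1.0051 and sin(fδ)/sin δ = 0.8623.
Weighted sum of the unit vectors: (1.0051)·(0.2020,0.2532,0.9461) + (0.8623)·(-0.2646,0.7515,-0.6043) = (-0.0251, 0.9026, 0.4298).
Converting back: φ = atan2(z, √(x²+y²)) = 25.46°, λ = atan2(y, x) = 91.59°.

25.46°, 91.59°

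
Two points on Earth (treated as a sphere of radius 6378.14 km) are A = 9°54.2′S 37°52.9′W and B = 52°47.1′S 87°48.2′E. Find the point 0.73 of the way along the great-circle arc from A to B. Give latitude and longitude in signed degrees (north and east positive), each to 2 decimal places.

Central angle δ = 1.7830 rad. Interpolating on the sphere with fraction f = 0.73:
P = [sin((1−f)δ)·A + sin(fδ)·B] / sin δ = 0.4736·A + 0.9861·B in Cartesian coordinates,
giving P = (0.3911, 0.3095, -0.8668), i.e. latitude -60.08°, longitude 38.35°.

-60.08°, 38.35°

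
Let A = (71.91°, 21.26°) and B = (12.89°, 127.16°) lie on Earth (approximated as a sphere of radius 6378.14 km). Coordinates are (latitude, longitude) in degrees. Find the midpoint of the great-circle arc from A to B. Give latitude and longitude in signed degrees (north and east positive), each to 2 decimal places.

Central angle δ = 1.4413 rad. Interpolating on the sphere with fraction f = 0.5:
P = [sin((1−f)δ)·A + sin(fδ)·B] / sin δ = 0.6654·A + 0.6654·B in Cartesian coordinates,
giving P = (-0.1993, 0.5919, 0.7810), i.e. latitude 51.35°, longitude 108.61°.

51.35°, 108.61°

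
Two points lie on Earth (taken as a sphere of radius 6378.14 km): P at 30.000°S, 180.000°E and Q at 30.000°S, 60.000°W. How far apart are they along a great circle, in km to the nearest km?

Let φ₁ = -0.5236 rad, φ₂ = -0.5236 rad, and Δλ = 2.0944 rad.
cos c = sin φ₁ sin φ₂ + cos φ₁ cos φ₂ cos Δλ = (-0.5000)(-0.5000) + (0.8660)(0.8660)(-0.5000) = -0.12500,
so c = arccos(-0.12500) = 1.69612 rad.
Distance = R·c = 6378.14 × 1.6961 ≈ 10818 km.

10818 km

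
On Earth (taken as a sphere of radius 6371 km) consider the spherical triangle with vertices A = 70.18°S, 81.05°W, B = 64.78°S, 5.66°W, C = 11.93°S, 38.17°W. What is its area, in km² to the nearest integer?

Side lengths (central angles): a = 1.0021, b = 1.1179, c = 0.4788 rad; semiperimeter s = 1.2994.
By l'Huilier's theorem, tan(E/4) = √[tan(s/2) tan((s−a)/2) tan((s−b)/2) tan((s−c)/2)], giving spherical excess E = 0.2680 rad.
Area = E·R² = 0.2680 × (6371)² ≈ 10879729 km².

10879729 km²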